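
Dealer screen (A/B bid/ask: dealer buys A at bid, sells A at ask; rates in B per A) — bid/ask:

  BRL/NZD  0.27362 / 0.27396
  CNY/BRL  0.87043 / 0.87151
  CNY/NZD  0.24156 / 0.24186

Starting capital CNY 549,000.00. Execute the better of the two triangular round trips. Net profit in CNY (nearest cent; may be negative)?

Best loop CNY → NZD → BRL → CNY:
CNY 549,000.00 × 0.24156 (sell CNY at bid) = NZD 132,616.44
NZD 132,616.44 ÷ 0.27396 (buy BRL at ask) = BRL 484,072.27
BRL 484,072.27 ÷ 0.87151 (buy CNY at ask) = CNY 555,440.87

Net profit: CNY 6,440.87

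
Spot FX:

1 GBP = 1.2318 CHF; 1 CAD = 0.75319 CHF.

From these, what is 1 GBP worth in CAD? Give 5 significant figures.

GBP/CAD = 1.6354

1 GBP × 1.2318 = 1.2318 CHF
1.2318 CHF ÷ 0.75319 = 1.63544 CAD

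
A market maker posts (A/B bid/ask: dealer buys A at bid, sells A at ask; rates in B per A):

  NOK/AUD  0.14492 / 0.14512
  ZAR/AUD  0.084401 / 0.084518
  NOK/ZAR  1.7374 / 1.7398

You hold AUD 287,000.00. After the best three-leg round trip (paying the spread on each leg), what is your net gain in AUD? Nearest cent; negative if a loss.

Net profit: AUD 3,002.70

Best loop AUD → NOK → ZAR → AUD:
AUD 287,000.00 ÷ 0.14512 (buy NOK at ask) = NOK 1,977,673.65
NOK 1,977,673.65 × 1.7374 (sell NOK at bid) = ZAR 3,436,010.20
ZAR 3,436,010.20 × 0.084401 (sell ZAR at bid) = AUD 290,002.70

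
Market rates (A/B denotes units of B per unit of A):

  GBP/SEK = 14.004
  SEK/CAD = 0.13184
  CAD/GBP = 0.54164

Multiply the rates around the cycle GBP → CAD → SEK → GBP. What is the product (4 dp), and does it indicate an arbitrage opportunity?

1.0000 (no arbitrage)

Around GBP → CAD → SEK → GBP: 1 ÷ 0.54164 ÷ 0.13184 ÷ 14.004 = 0.999977
Product ≈ 1 (deviation 0.002%, within rounding noise).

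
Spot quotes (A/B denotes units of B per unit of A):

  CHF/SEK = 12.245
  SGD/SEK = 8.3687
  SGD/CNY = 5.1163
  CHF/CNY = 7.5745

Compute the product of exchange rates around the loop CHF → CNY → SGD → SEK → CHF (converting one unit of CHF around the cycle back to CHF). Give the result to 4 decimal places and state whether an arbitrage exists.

1.0118 (arbitrage exists)

Around CHF → CNY → SGD → SEK → CHF: 1 × 7.5745 ÷ 5.1163 × 8.3687 ÷ 12.245 = 1.011806
Product > 1; profitable direction is CHF → CNY → SGD → SEK → CHF.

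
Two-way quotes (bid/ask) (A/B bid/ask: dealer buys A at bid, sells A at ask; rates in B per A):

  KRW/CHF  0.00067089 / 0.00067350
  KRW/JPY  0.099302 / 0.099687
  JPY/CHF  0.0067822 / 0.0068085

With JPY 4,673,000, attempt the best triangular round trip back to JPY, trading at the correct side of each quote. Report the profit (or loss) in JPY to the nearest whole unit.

Best loop JPY → CHF → KRW → JPY:
JPY 4,673,000 × 0.0067822 (sell JPY at bid) = CHF 31,693.22
CHF 31,693.22 ÷ 0.00067350 (buy KRW at ask) = KRW 47,057,492
KRW 47,057,492 × 0.099302 (sell KRW at bid) = JPY 4,672,903

Net result: JPY -97 (no profitable arbitrage after spreads)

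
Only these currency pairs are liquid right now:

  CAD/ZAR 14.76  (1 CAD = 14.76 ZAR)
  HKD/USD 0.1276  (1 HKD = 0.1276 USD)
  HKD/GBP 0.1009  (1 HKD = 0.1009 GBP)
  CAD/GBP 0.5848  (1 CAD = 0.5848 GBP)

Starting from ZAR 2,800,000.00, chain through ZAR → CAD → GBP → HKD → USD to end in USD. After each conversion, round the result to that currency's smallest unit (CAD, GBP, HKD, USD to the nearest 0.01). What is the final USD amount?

USD 140,293.82

ZAR 2,800,000.00 ÷ 14.76 = CAD 189,701.90
CAD 189,701.90 × 0.5848 = GBP 110,937.67
GBP 110,937.67 ÷ 0.1009 = HKD 1,099,481.37
HKD 1,099,481.37 × 0.1276 = USD 140,293.82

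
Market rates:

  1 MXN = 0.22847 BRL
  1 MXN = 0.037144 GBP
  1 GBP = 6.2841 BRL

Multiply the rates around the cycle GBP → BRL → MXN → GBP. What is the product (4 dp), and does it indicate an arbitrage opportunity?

Around GBP → BRL → MXN → GBP: 1 × 6.2841 ÷ 0.22847 × 0.037144 = 1.021651
Product > 1; profitable direction is GBP → BRL → MXN → GBP.

1.0217 (arbitrage exists)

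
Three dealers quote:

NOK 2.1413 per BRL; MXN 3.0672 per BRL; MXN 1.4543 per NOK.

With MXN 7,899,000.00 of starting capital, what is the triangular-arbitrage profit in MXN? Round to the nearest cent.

Profitable loop is MXN → BRL → NOK → MXN:
MXN 7,899,000.00 ÷ 3.0672 = BRL 2,575,312.99
BRL 2,575,312.99 × 2.1413 = NOK 5,514,517.70
NOK 5,514,517.70 × 1.4543 = MXN 8,019,763.10
Profit = MXN 8,019,763.10 − MXN 7,899,000.00

Profit: MXN 120,763.10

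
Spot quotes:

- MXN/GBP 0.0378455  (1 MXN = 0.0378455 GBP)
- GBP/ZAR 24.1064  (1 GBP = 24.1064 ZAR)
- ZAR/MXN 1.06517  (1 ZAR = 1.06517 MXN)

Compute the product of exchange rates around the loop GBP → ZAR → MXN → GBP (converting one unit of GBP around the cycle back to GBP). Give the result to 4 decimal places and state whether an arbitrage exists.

0.9718 (arbitrage exists)

Around GBP → ZAR → MXN → GBP: 1 × 24.1064 × 1.06517 × 0.0378455 = 0.971775
Product < 1; profitable direction is GBP → MXN → ZAR → GBP.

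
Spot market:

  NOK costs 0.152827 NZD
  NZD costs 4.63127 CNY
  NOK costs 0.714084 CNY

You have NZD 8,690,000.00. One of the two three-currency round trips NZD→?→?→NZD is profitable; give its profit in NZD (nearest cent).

Profit: NZD 77,361.01

Profitable loop is NZD → NOK → CNY → NZD:
NZD 8,690,000.00 ÷ 0.152827 = NOK 56,861,680.20
NOK 56,861,680.20 × 0.714084 = CNY 40,604,016.04
CNY 40,604,016.04 ÷ 4.63127 = NZD 8,767,361.01
Profit = NZD 8,767,361.01 − NZD 8,690,000.00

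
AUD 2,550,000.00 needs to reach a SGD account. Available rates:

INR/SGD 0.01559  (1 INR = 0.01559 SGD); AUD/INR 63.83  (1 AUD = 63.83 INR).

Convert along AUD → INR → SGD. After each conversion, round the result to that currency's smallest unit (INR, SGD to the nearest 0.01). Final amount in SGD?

SGD 2,537,529.73

AUD 2,550,000.00 × 63.83 = INR 162,766,500.00
INR 162,766,500.00 × 0.01559 = SGD 2,537,529.73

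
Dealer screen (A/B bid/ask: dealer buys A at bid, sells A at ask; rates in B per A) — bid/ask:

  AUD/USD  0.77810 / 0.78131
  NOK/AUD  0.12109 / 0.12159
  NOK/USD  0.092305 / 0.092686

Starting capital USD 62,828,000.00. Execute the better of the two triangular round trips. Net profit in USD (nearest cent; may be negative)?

Best loop USD → NOK → AUD → USD:
USD 62,828,000.00 ÷ 0.092686 (buy NOK at ask) = NOK 677,858,576.27
NOK 677,858,576.27 × 0.12109 (sell NOK at bid) = AUD 82,081,895.00
AUD 82,081,895.00 × 0.77810 (sell AUD at bid) = USD 63,867,922.50

Net profit: USD 1,039,922.50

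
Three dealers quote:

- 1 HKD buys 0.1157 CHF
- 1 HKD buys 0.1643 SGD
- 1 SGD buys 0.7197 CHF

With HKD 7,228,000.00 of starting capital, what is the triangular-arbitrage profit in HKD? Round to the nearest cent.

Profitable loop is HKD → SGD → CHF → HKD:
HKD 7,228,000.00 × 0.1643 = SGD 1,187,560.40
SGD 1,187,560.40 × 0.7197 = CHF 854,687.22
CHF 854,687.22 ÷ 0.1157 = HKD 7,387,097.84
Profit = HKD 7,387,097.84 − HKD 7,228,000.00

Profit: HKD 159,097.84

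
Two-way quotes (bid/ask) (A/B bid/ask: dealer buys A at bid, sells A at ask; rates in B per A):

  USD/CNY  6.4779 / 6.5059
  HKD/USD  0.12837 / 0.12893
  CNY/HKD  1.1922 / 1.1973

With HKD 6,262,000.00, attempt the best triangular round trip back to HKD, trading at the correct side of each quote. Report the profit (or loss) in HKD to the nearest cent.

Net result: HKD -26,824.03 (no profitable arbitrage after spreads)

Best loop HKD → CNY → USD → HKD:
HKD 6,262,000.00 ÷ 1.1973 (buy CNY at ask) = CNY 5,230,101.06
CNY 5,230,101.06 ÷ 6.5059 (buy USD at ask) = USD 803,901.24
USD 803,901.24 ÷ 0.12893 (buy HKD at ask) = HKD 6,235,175.97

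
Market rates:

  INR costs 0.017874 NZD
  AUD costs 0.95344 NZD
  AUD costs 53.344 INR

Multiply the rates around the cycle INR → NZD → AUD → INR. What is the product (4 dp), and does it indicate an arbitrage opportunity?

Around INR → NZD → AUD → INR: 1 × 0.017874 ÷ 0.95344 × 53.344 = 1.000032
Product ≈ 1 (deviation 0.003%, within rounding noise).

1.0000 (no arbitrage)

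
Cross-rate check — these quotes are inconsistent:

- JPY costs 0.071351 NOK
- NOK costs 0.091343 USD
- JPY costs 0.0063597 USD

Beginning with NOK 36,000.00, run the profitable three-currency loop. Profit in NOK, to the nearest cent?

Profit: NOK 892.77

Profitable loop is NOK → USD → JPY → NOK:
NOK 36,000.00 × 0.091343 = USD 3,288.35
USD 3,288.35 ÷ 0.0063597 = JPY 517,060
JPY 517,060 × 0.071351 = NOK 36,892.77
Profit = NOK 36,892.77 − NOK 36,000.00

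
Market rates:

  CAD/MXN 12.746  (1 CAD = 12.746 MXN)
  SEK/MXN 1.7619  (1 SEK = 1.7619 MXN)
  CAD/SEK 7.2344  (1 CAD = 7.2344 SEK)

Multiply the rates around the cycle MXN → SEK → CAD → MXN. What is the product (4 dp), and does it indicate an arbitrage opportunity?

1.0000 (no arbitrage)

Around MXN → SEK → CAD → MXN: 1 ÷ 1.7619 ÷ 7.2344 × 12.746 = 0.999977
Product ≈ 1 (deviation 0.002%, within rounding noise).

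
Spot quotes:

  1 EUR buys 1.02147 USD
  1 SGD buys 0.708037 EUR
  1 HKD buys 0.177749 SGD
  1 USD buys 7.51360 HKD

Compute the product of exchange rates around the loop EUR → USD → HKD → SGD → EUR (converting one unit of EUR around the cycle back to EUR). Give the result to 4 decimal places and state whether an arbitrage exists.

0.9659 (arbitrage exists)

Around EUR → USD → HKD → SGD → EUR: 1 × 1.02147 × 7.51360 × 0.177749 × 0.708037 = 0.965910
Product < 1; profitable direction is EUR → SGD → HKD → USD → EUR.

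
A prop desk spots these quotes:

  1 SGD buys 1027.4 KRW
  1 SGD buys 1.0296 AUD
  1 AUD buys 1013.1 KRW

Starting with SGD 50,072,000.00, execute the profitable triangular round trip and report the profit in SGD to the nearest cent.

Profit: SGD 764,568.35

Profitable loop is SGD → AUD → KRW → SGD:
SGD 50,072,000.00 × 1.0296 = AUD 51,554,131.20
AUD 51,554,131.20 × 1013.1 = KRW 52,229,490,319
KRW 52,229,490,319 ÷ 1027.4 = SGD 50,836,568.35
Profit = SGD 50,836,568.35 − SGD 50,072,000.00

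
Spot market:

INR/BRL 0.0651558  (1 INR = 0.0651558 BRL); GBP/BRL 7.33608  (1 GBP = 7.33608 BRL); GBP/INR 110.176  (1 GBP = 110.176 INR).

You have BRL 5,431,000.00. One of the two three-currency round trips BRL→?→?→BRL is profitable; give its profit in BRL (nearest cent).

Profit: BRL 119,137.96

Profitable loop is BRL → INR → GBP → BRL:
BRL 5,431,000.00 ÷ 0.0651558 = INR 83,354,052.90
INR 83,354,052.90 ÷ 110.176 = GBP 756,553.63
GBP 756,553.63 × 7.33608 = BRL 5,550,137.96
Profit = BRL 5,550,137.96 − BRL 5,431,000.00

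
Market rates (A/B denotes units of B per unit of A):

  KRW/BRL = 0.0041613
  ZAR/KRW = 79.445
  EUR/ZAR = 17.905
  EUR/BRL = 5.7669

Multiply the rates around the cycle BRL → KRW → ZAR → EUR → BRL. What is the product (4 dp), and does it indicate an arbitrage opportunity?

0.9743 (arbitrage exists)

Around BRL → KRW → ZAR → EUR → BRL: 1 ÷ 0.0041613 ÷ 79.445 ÷ 17.905 × 5.7669 = 0.974255
Product < 1; profitable direction is BRL → EUR → ZAR → KRW → BRL.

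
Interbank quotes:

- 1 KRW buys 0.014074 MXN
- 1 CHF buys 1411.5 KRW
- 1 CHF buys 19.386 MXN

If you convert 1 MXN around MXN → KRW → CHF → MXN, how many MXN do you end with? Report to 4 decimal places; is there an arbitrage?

0.9759 (arbitrage exists)

Around MXN → KRW → CHF → MXN: 1 ÷ 0.014074 ÷ 1411.5 × 19.386 = 0.975865
Product < 1; profitable direction is MXN → CHF → KRW → MXN.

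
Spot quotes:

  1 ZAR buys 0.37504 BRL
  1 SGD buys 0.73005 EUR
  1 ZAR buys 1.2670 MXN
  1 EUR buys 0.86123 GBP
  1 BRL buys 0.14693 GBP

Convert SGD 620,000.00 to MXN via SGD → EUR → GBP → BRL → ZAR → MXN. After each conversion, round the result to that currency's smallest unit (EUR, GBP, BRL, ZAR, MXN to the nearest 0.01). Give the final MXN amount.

MXN 8,962,971.07

SGD 620,000.00 × 0.73005 = EUR 452,631.00
EUR 452,631.00 × 0.86123 = GBP 389,819.40
GBP 389,819.40 ÷ 0.14693 = BRL 2,653,096.03
BRL 2,653,096.03 ÷ 0.37504 = ZAR 7,074,168.17
ZAR 7,074,168.17 × 1.2670 = MXN 8,962,971.07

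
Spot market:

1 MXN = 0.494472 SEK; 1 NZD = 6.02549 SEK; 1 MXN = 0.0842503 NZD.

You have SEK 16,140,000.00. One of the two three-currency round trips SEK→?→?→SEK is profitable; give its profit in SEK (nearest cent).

Profitable loop is SEK → MXN → NZD → SEK:
SEK 16,140,000.00 ÷ 0.494472 = MXN 32,640,877.54
MXN 32,640,877.54 × 0.0842503 = NZD 2,750,003.73
NZD 2,750,003.73 × 6.02549 = SEK 16,570,119.95
Profit = SEK 16,570,119.95 − SEK 16,140,000.00

Profit: SEK 430,119.95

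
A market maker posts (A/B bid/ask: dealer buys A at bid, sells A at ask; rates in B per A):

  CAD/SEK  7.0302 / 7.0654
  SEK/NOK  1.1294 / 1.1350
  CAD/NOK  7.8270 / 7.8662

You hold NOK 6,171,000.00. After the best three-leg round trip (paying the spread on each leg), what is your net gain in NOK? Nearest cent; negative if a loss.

Best loop NOK → CAD → SEK → NOK:
NOK 6,171,000.00 ÷ 7.8662 (buy CAD at ask) = CAD 784,495.69
CAD 784,495.69 × 7.0302 (sell CAD at bid) = SEK 5,515,161.60
SEK 5,515,161.60 × 1.1294 (sell SEK at bid) = NOK 6,228,823.51

Net profit: NOK 57,823.51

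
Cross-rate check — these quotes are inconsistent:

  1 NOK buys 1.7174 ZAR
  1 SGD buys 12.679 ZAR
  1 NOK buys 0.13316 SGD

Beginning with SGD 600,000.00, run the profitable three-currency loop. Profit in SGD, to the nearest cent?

Profit: SGD 10,328.88

Profitable loop is SGD → NOK → ZAR → SGD:
SGD 600,000.00 ÷ 0.13316 = NOK 4,505,857.61
NOK 4,505,857.61 × 1.7174 = ZAR 7,738,359.87
ZAR 7,738,359.87 ÷ 12.679 = SGD 610,328.88
Profit = SGD 610,328.88 − SGD 600,000.00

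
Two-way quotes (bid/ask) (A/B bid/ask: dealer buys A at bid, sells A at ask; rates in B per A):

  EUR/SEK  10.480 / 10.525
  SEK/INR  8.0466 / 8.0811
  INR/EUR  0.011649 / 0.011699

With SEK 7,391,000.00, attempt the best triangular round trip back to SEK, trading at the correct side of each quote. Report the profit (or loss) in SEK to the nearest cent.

Best loop SEK → EUR → INR → SEK:
SEK 7,391,000.00 ÷ 10.525 (buy EUR at ask) = EUR 702,232.78
EUR 702,232.78 ÷ 0.011699 (buy INR at ask) = INR 60,025,025.99
INR 60,025,025.99 ÷ 8.0811 (buy SEK at ask) = SEK 7,427,828.64

Net profit: SEK 36,828.64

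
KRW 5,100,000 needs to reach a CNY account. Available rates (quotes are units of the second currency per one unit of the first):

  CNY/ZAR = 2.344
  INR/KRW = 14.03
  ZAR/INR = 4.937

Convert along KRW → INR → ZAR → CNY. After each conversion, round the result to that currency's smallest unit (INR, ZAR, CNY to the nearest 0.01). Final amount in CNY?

CNY 31,411.72

KRW 5,100,000 ÷ 14.03 = INR 363,506.77
INR 363,506.77 ÷ 4.937 = ZAR 73,629.08
ZAR 73,629.08 ÷ 2.344 = CNY 31,411.72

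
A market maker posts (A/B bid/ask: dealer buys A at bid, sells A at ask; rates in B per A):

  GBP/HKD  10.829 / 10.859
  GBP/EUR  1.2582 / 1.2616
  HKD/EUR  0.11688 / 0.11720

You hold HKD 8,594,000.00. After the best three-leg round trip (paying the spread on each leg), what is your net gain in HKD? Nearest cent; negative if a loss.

Net profit: HKD 27,885.00

Best loop HKD → EUR → GBP → HKD:
HKD 8,594,000.00 × 0.11688 (sell HKD at bid) = EUR 1,004,466.72
EUR 1,004,466.72 ÷ 1.2616 (buy GBP at ask) = GBP 796,184.78
GBP 796,184.78 × 10.829 (sell GBP at bid) = HKD 8,621,885.00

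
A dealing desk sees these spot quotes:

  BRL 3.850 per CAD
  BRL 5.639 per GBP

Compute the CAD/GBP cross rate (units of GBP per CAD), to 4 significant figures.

1 CAD × 3.850 = 3.85 BRL
3.85 BRL ÷ 5.639 = 0.682745 GBP

CAD/GBP = 0.6827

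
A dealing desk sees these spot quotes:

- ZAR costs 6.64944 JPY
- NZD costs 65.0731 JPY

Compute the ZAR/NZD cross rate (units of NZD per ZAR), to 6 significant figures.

ZAR/NZD = 0.102184

1 ZAR × 6.64944 = 6.64944 JPY
6.64944 JPY ÷ 65.0731 = 0.102184 NZD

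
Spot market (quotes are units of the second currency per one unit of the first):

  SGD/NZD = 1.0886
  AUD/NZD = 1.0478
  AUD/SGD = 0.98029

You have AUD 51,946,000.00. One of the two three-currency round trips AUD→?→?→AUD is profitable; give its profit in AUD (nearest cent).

Profitable loop is AUD → SGD → NZD → AUD:
AUD 51,946,000.00 × 0.98029 = SGD 50,922,144.34
SGD 50,922,144.34 × 1.0886 = NZD 55,433,846.33
NZD 55,433,846.33 ÷ 1.0478 = AUD 52,904,987.91
Profit = AUD 52,904,987.91 − AUD 51,946,000.00

Profit: AUD 958,987.91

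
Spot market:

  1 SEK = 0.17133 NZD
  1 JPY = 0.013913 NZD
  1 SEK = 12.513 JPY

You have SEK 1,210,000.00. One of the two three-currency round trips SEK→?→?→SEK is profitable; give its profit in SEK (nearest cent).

Profit: SEK 19,516.00

Profitable loop is SEK → JPY → NZD → SEK:
SEK 1,210,000.00 × 12.513 = JPY 15,140,730
JPY 15,140,730 × 0.013913 = NZD 210,652.98
NZD 210,652.98 ÷ 0.17133 = SEK 1,229,516.00
Profit = SEK 1,229,516.00 − SEK 1,210,000.00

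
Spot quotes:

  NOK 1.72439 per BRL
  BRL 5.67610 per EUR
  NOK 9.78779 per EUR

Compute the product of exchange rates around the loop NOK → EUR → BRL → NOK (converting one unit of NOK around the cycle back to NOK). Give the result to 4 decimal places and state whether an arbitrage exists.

1.0000 (no arbitrage)

Around NOK → EUR → BRL → NOK: 1 ÷ 9.78779 × 5.67610 × 1.72439 = 1.000002
Product ≈ 1 (deviation 0.000%, within rounding noise).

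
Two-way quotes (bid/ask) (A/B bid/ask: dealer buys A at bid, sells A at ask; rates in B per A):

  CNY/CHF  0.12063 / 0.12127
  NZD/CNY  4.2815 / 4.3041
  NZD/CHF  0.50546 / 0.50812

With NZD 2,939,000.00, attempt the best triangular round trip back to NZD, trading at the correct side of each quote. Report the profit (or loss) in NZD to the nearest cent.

Best loop NZD → CNY → CHF → NZD:
NZD 2,939,000.00 × 4.2815 (sell NZD at bid) = CNY 12,583,328.50
CNY 12,583,328.50 × 0.12063 (sell CNY at bid) = CHF 1,517,926.92
CHF 1,517,926.92 ÷ 0.50812 (buy NZD at ask) = NZD 2,987,339.44

Net profit: NZD 48,339.44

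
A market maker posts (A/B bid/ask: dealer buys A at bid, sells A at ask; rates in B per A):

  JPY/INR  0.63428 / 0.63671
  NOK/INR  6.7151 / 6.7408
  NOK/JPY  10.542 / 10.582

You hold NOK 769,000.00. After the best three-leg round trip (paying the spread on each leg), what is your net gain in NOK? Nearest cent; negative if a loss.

Best loop NOK → INR → JPY → NOK:
NOK 769,000.00 × 6.7151 (sell NOK at bid) = INR 5,163,911.90
INR 5,163,911.90 ÷ 0.63671 (buy JPY at ask) = JPY 8,110,304
JPY 8,110,304 ÷ 10.582 (buy NOK at ask) = NOK 766,424.53

Net result: NOK -2,575.47 (no profitable arbitrage after spreads)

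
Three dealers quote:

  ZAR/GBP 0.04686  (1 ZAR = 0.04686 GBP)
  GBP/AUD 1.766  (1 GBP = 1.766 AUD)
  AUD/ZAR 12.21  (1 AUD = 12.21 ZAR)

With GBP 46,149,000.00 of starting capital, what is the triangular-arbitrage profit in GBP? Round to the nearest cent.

Profit: GBP 481,593.41

Profitable loop is GBP → AUD → ZAR → GBP:
GBP 46,149,000.00 × 1.766 = AUD 81,499,134.00
AUD 81,499,134.00 × 12.21 = ZAR 995,104,426.14
ZAR 995,104,426.14 × 0.04686 = GBP 46,630,593.41
Profit = GBP 46,630,593.41 − GBP 46,149,000.00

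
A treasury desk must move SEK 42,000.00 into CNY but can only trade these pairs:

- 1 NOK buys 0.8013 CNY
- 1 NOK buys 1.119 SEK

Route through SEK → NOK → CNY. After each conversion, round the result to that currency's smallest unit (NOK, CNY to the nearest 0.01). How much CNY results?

CNY 30,075.60

SEK 42,000.00 ÷ 1.119 = NOK 37,533.51
NOK 37,533.51 × 0.8013 = CNY 30,075.60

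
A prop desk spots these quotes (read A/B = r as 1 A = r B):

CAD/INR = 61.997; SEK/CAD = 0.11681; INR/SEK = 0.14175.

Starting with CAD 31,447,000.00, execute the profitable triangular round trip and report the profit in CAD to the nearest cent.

Profitable loop is CAD → INR → SEK → CAD:
CAD 31,447,000.00 × 61.997 = INR 1,949,619,659.00
INR 1,949,619,659.00 × 0.14175 = SEK 276,358,586.66
SEK 276,358,586.66 × 0.11681 = CAD 32,281,446.51
Profit = CAD 32,281,446.51 − CAD 31,447,000.00

Profit: CAD 834,446.51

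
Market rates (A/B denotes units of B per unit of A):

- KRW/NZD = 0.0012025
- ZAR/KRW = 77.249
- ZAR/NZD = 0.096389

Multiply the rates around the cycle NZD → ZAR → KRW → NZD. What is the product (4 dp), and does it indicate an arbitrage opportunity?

Around NZD → ZAR → KRW → NZD: 1 ÷ 0.096389 × 77.249 × 0.0012025 = 0.963719
Product < 1; profitable direction is NZD → KRW → ZAR → NZD.

0.9637 (arbitrage exists)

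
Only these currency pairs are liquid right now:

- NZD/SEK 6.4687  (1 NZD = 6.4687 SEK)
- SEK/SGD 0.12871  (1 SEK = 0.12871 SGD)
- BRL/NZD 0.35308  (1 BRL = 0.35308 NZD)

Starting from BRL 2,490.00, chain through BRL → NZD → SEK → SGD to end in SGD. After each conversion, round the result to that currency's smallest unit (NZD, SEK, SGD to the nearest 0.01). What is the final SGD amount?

BRL 2,490.00 × 0.35308 = NZD 879.17
NZD 879.17 × 6.4687 = SEK 5,687.09
SEK 5,687.09 × 0.12871 = SGD 731.99

SGD 731.99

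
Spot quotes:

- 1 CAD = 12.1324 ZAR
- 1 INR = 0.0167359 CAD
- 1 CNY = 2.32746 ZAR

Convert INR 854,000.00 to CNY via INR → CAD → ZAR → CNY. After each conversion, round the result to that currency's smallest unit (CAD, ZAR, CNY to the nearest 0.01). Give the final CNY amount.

INR 854,000.00 × 0.0167359 = CAD 14,292.46
CAD 14,292.46 × 12.1324 = ZAR 173,401.84
ZAR 173,401.84 ÷ 2.32746 = CNY 74,502.61

CNY 74,502.61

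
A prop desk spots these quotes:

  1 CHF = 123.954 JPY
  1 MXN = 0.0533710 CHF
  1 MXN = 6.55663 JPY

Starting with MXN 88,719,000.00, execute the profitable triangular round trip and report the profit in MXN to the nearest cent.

Profit: MXN 797,243.23

Profitable loop is MXN → CHF → JPY → MXN:
MXN 88,719,000.00 × 0.0533710 = CHF 4,735,021.75
CHF 4,735,021.75 × 123.954 = JPY 586,924,886
JPY 586,924,886 ÷ 6.55663 = MXN 89,516,243.23
Profit = MXN 89,516,243.23 − MXN 88,719,000.00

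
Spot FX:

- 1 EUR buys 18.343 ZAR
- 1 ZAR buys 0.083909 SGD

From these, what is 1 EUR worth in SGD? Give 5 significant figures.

1 EUR × 18.343 = 18.343 ZAR
18.343 ZAR × 0.083909 = 1.53914 SGD

EUR/SGD = 1.5391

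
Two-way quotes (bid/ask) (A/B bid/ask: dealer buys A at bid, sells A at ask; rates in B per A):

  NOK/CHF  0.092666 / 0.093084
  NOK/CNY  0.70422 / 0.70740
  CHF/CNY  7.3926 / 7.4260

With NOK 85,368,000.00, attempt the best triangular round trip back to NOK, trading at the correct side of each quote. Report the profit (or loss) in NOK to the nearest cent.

Best loop NOK → CNY → CHF → NOK:
NOK 85,368,000.00 × 0.70422 (sell NOK at bid) = CNY 60,117,852.96
CNY 60,117,852.96 ÷ 7.4260 (buy CHF at ask) = CHF 8,095,590.22
CHF 8,095,590.22 ÷ 0.093084 (buy NOK at ask) = NOK 86,970,802.91

Net profit: NOK 1,602,802.91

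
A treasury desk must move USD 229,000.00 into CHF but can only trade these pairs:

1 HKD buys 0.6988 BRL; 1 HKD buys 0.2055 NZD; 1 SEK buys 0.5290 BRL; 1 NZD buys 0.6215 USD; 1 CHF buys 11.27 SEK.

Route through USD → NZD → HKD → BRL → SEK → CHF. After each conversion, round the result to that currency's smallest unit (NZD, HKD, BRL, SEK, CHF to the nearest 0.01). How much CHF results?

CHF 210,162.80

USD 229,000.00 ÷ 0.6215 = NZD 368,463.40
NZD 368,463.40 ÷ 0.2055 = HKD 1,793,009.25
HKD 1,793,009.25 × 0.6988 = BRL 1,252,954.86
BRL 1,252,954.86 ÷ 0.5290 = SEK 2,368,534.71
SEK 2,368,534.71 ÷ 11.27 = CHF 210,162.80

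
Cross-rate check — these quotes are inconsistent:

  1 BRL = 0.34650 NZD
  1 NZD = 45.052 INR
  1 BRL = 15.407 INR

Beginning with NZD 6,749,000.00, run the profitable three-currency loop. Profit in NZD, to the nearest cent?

Profitable loop is NZD → INR → BRL → NZD:
NZD 6,749,000.00 × 45.052 = INR 304,055,948.00
INR 304,055,948.00 ÷ 15.407 = BRL 19,734,922.31
BRL 19,734,922.31 × 0.34650 = NZD 6,838,150.58
Profit = NZD 6,838,150.58 − NZD 6,749,000.00

Profit: NZD 89,150.58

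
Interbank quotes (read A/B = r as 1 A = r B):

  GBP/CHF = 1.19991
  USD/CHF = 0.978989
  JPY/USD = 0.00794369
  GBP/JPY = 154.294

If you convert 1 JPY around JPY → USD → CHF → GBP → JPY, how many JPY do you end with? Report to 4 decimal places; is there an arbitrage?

1.0000 (no arbitrage)

Around JPY → USD → CHF → GBP → JPY: 1 × 0.00794369 × 0.978989 ÷ 1.19991 × 154.294 = 1.000001
Product ≈ 1 (deviation 0.000%, within rounding noise).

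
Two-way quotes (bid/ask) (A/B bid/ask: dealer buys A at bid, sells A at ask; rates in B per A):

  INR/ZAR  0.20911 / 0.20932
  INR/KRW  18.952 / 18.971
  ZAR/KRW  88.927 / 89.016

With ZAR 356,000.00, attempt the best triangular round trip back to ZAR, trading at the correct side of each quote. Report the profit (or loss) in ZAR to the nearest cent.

Net profit: ZAR 6,098.10

Best loop ZAR → INR → KRW → ZAR:
ZAR 356,000.00 ÷ 0.20932 (buy INR at ask) = INR 1,700,745.27
INR 1,700,745.27 × 18.952 (sell INR at bid) = KRW 32,232,524
KRW 32,232,524 ÷ 89.016 (buy ZAR at ask) = ZAR 362,098.10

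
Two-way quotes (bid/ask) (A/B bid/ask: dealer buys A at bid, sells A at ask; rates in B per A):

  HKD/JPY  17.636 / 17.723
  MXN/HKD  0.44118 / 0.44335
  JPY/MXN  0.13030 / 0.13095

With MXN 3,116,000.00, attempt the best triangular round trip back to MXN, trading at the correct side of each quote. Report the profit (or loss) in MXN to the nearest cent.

Net profit: MXN 43,059.25

Best loop MXN → HKD → JPY → MXN:
MXN 3,116,000.00 × 0.44118 (sell MXN at bid) = HKD 1,374,716.88
HKD 1,374,716.88 × 17.636 (sell HKD at bid) = JPY 24,244,507
JPY 24,244,507 × 0.13030 (sell JPY at bid) = MXN 3,159,059.25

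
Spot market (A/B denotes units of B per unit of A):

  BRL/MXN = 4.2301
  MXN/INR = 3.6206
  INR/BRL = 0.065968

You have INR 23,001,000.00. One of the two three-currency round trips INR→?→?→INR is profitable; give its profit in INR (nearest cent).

Profit: INR 237,667.22

Profitable loop is INR → BRL → MXN → INR:
INR 23,001,000.00 × 0.065968 = BRL 1,517,329.97
BRL 1,517,329.97 × 4.2301 = MXN 6,418,457.50
MXN 6,418,457.50 × 3.6206 = INR 23,238,667.22
Profit = INR 23,238,667.22 − INR 23,001,000.00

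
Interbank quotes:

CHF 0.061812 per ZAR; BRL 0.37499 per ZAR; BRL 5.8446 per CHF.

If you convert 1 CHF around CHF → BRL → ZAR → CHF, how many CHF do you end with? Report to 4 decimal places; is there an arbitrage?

0.9634 (arbitrage exists)

Around CHF → BRL → ZAR → CHF: 1 × 5.8446 ÷ 0.37499 × 0.061812 = 0.963403
Product < 1; profitable direction is CHF → ZAR → BRL → CHF.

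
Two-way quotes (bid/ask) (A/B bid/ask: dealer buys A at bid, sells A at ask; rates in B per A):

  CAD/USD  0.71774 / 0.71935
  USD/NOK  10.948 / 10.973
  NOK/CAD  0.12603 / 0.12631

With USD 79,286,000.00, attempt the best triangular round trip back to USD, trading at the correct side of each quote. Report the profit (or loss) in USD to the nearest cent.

Best loop USD → CAD → NOK → USD:
USD 79,286,000.00 ÷ 0.71935 (buy CAD at ask) = CAD 110,218,947.66
CAD 110,218,947.66 ÷ 0.12631 (buy NOK at ask) = NOK 872,606,663.46
NOK 872,606,663.46 ÷ 10.973 (buy USD at ask) = USD 79,523,071.49

Net profit: USD 237,071.49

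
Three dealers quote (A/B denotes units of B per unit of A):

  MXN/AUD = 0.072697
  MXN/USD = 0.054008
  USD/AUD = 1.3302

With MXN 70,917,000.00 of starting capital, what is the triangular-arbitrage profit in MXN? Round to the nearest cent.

Profitable loop is MXN → AUD → USD → MXN:
MXN 70,917,000.00 × 0.072697 = AUD 5,155,453.15
AUD 5,155,453.15 ÷ 1.3302 = USD 3,875,697.75
USD 3,875,697.75 ÷ 0.054008 = MXN 71,761,549.24
Profit = MXN 71,761,549.24 − MXN 70,917,000.00

Profit: MXN 844,549.24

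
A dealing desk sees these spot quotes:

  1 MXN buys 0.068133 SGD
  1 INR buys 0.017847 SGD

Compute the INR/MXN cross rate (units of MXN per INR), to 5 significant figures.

INR/MXN = 0.26194

1 INR × 0.017847 = 0.017847 SGD
0.017847 SGD ÷ 0.068133 = 0.261944 MXN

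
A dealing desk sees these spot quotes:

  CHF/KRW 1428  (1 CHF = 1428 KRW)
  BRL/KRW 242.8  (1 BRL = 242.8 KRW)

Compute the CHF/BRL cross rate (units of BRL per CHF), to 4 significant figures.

1 CHF × 1428 = 1428 KRW
1428 KRW ÷ 242.8 = 5.88138 BRL

CHF/BRL = 5.881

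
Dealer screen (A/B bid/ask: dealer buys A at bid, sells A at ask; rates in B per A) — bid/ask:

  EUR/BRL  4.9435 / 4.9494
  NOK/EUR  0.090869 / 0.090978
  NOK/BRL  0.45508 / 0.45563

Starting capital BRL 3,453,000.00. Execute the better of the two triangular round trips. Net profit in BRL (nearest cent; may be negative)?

Net profit: BRL 36,758.62

Best loop BRL → EUR → NOK → BRL:
BRL 3,453,000.00 ÷ 4.9494 (buy EUR at ask) = EUR 697,660.32
EUR 697,660.32 ÷ 0.090978 (buy NOK at ask) = NOK 7,668,450.86
NOK 7,668,450.86 × 0.45508 (sell NOK at bid) = BRL 3,489,758.62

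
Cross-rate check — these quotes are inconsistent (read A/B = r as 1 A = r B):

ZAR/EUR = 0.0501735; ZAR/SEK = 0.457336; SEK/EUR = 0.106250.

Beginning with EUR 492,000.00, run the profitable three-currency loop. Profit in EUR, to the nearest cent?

Profit: EUR 16,013.41

Profitable loop is EUR → SEK → ZAR → EUR:
EUR 492,000.00 ÷ 0.106250 = SEK 4,630,588.24
SEK 4,630,588.24 ÷ 0.457336 = ZAR 10,125,133.90
ZAR 10,125,133.90 × 0.0501735 = EUR 508,013.41
Profit = EUR 508,013.41 − EUR 492,000.00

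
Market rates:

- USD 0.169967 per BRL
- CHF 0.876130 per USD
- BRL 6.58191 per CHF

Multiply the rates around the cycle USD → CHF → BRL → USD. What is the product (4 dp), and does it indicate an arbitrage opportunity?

Around USD → CHF → BRL → USD: 1 × 0.876130 × 6.58191 × 0.169967 = 0.980133
Product < 1; profitable direction is USD → BRL → CHF → USD.

0.9801 (arbitrage exists)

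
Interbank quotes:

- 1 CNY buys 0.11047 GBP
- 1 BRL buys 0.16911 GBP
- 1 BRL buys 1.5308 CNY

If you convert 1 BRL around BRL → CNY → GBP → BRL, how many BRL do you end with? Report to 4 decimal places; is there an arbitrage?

Around BRL → CNY → GBP → BRL: 1 × 1.5308 × 0.11047 ÷ 0.16911 = 0.999985
Product ≈ 1 (deviation 0.001%, within rounding noise).

1.0000 (no arbitrage)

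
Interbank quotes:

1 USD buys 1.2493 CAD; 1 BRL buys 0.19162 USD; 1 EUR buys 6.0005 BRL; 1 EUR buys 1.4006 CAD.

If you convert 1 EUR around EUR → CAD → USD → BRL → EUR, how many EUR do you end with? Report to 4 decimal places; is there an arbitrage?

Around EUR → CAD → USD → BRL → EUR: 1 × 1.4006 ÷ 1.2493 ÷ 0.19162 ÷ 6.0005 = 0.975033
Product < 1; profitable direction is EUR → BRL → USD → CAD → EUR.

0.9750 (arbitrage exists)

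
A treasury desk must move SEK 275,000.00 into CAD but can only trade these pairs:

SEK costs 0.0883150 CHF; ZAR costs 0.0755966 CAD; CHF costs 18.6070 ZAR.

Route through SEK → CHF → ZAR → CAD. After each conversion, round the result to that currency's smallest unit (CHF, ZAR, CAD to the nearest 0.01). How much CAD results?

CAD 34,162.19

SEK 275,000.00 × 0.0883150 = CHF 24,286.62
CHF 24,286.62 × 18.6070 = ZAR 451,901.14
ZAR 451,901.14 × 0.0755966 = CAD 34,162.19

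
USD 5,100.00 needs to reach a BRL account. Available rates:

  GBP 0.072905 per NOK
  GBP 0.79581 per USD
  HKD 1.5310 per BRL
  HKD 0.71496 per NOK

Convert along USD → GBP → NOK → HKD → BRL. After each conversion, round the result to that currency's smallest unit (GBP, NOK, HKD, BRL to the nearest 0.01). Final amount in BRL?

USD 5,100.00 × 0.79581 = GBP 4,058.63
GBP 4,058.63 ÷ 0.072905 = NOK 55,670.12
NOK 55,670.12 × 0.71496 = HKD 39,801.91
HKD 39,801.91 ÷ 1.5310 = BRL 25,997.33

BRL 25,997.33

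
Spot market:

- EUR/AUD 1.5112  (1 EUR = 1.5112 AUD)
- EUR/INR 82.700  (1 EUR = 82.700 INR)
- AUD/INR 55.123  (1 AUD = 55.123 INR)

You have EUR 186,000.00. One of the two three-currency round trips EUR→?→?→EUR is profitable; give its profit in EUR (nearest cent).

Profitable loop is EUR → AUD → INR → EUR:
EUR 186,000.00 × 1.5112 = AUD 281,083.20
AUD 281,083.20 × 55.123 = INR 15,494,149.23
INR 15,494,149.23 ÷ 82.700 = EUR 187,353.68
Profit = EUR 187,353.68 − EUR 186,000.00

Profit: EUR 1,353.68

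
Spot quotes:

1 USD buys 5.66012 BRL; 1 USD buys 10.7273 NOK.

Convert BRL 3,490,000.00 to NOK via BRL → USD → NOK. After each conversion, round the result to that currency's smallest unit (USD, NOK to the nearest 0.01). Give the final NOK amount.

BRL 3,490,000.00 ÷ 5.66012 = USD 616,594.70
USD 616,594.70 × 10.7273 = NOK 6,614,396.33

NOK 6,614,396.33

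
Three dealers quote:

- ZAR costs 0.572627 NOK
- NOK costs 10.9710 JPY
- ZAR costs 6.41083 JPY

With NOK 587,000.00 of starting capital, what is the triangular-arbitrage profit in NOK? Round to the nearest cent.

Profitable loop is NOK → ZAR → JPY → NOK:
NOK 587,000.00 ÷ 0.572627 = ZAR 1,025,100.11
ZAR 1,025,100.11 × 6.41083 = JPY 6,571,743
JPY 6,571,743 ÷ 10.9710 = NOK 599,010.35
Profit = NOK 599,010.35 − NOK 587,000.00

Profit: NOK 12,010.35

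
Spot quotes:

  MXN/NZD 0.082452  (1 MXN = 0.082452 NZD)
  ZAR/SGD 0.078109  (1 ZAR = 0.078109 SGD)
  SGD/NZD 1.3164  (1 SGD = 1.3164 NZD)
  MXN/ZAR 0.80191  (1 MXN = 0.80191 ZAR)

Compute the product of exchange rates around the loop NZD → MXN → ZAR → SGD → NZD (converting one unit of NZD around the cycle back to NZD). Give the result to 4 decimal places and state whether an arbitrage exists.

Around NZD → MXN → ZAR → SGD → NZD: 1 ÷ 0.082452 × 0.80191 × 0.078109 × 1.3164 = 1.000031
Product ≈ 1 (deviation 0.003%, within rounding noise).

1.0000 (no arbitrage)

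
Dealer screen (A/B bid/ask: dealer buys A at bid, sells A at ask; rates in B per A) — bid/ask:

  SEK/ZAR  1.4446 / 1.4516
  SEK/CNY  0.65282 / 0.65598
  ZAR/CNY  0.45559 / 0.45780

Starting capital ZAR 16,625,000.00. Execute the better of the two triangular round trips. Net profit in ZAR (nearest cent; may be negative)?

Best loop ZAR → CNY → SEK → ZAR:
ZAR 16,625,000.00 × 0.45559 (sell ZAR at bid) = CNY 7,574,183.75
CNY 7,574,183.75 ÷ 0.65598 (buy SEK at ask) = SEK 11,546,363.84
SEK 11,546,363.84 × 1.4446 (sell SEK at bid) = ZAR 16,679,877.20

Net profit: ZAR 54,877.20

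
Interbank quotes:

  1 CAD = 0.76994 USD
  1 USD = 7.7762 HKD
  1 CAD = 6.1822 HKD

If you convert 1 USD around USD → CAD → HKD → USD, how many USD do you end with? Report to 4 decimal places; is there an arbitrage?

Around USD → CAD → HKD → USD: 1 ÷ 0.76994 × 6.1822 ÷ 7.7762 = 1.032568
Product > 1; profitable direction is USD → CAD → HKD → USD.

1.0326 (arbitrage exists)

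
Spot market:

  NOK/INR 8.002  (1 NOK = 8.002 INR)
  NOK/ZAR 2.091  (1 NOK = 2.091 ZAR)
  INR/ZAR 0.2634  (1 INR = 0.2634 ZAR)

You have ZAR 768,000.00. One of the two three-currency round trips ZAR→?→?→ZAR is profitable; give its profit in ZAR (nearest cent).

Profit: ZAR 6,143.56

Profitable loop is ZAR → NOK → INR → ZAR:
ZAR 768,000.00 ÷ 2.091 = NOK 367,288.38
NOK 367,288.38 × 8.002 = INR 2,939,041.61
INR 2,939,041.61 × 0.2634 = ZAR 774,143.56
Profit = ZAR 774,143.56 − ZAR 768,000.00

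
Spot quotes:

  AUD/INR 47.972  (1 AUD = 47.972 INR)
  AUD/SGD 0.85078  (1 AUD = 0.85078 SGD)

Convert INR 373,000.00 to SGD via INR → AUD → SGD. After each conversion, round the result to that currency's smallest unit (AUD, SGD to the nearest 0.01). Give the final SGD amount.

INR 373,000.00 ÷ 47.972 = AUD 7,775.37
AUD 7,775.37 × 0.85078 = SGD 6,615.13

SGD 6,615.13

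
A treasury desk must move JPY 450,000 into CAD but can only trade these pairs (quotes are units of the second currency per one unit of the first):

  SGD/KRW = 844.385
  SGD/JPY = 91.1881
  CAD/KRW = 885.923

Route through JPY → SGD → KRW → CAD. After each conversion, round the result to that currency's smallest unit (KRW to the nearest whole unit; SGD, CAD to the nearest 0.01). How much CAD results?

CAD 4,703.47

JPY 450,000 ÷ 91.1881 = SGD 4,934.85
SGD 4,934.85 × 844.385 = KRW 4,166,913
KRW 4,166,913 ÷ 885.923 = CAD 4,703.47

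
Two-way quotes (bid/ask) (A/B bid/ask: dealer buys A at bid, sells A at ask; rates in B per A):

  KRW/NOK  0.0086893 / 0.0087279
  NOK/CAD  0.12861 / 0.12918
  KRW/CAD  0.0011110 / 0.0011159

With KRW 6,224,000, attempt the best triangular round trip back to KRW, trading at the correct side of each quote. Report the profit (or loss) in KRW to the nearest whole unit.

Net profit: KRW 9,096

Best loop KRW → NOK → CAD → KRW:
KRW 6,224,000 × 0.0086893 (sell KRW at bid) = NOK 54,082.20
NOK 54,082.20 × 0.12861 (sell NOK at bid) = CAD 6,955.51
CAD 6,955.51 ÷ 0.0011159 (buy KRW at ask) = KRW 6,233,096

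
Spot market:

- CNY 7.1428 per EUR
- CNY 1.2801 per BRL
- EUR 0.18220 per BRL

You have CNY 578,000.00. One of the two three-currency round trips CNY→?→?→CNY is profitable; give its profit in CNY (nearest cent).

Profitable loop is CNY → BRL → EUR → CNY:
CNY 578,000.00 ÷ 1.2801 = BRL 451,527.22
BRL 451,527.22 × 0.18220 = EUR 82,268.26
EUR 82,268.26 × 7.1428 = CNY 587,625.73
Profit = CNY 587,625.73 − CNY 578,000.00

Profit: CNY 9,625.73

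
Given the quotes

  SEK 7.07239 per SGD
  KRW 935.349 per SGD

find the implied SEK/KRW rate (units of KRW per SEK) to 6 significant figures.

SEK/KRW = 132.254

1 SEK ÷ 7.07239 = 0.141395 SGD
0.141395 SGD × 935.349 = 132.254 KRW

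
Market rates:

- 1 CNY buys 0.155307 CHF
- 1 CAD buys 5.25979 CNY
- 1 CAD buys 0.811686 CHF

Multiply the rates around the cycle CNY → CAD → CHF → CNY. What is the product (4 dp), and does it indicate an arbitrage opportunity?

Around CNY → CAD → CHF → CNY: 1 ÷ 5.25979 × 0.811686 ÷ 0.155307 = 0.993639
Product < 1; profitable direction is CNY → CHF → CAD → CNY.

0.9936 (arbitrage exists)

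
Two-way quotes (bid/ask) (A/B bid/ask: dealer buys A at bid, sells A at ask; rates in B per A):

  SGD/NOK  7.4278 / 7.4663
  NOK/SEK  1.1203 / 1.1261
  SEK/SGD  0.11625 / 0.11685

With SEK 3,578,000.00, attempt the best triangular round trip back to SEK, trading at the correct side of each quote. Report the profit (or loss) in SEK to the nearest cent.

Net profit: SEK 63,910.13

Best loop SEK → NOK → SGD → SEK:
SEK 3,578,000.00 ÷ 1.1261 (buy NOK at ask) = NOK 3,177,337.71
NOK 3,177,337.71 ÷ 7.4663 (buy SGD at ask) = SGD 425,557.20
SGD 425,557.20 ÷ 0.11685 (buy SEK at ask) = SEK 3,641,910.13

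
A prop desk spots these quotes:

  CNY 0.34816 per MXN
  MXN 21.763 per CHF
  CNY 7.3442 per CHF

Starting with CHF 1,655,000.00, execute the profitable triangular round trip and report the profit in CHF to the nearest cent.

Profitable loop is CHF → MXN → CNY → CHF:
CHF 1,655,000.00 × 21.763 = MXN 36,017,765.00
MXN 36,017,765.00 × 0.34816 = CNY 12,539,945.06
CNY 12,539,945.06 ÷ 7.3442 = CHF 1,707,462.36
Profit = CHF 1,707,462.36 − CHF 1,655,000.00

Profit: CHF 52,462.36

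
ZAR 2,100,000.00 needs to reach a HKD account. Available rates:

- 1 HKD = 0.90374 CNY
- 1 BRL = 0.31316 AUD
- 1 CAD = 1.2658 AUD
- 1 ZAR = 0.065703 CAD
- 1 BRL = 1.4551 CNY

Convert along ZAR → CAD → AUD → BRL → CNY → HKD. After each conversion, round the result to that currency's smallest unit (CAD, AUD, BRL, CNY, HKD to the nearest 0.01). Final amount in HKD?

ZAR 2,100,000.00 × 0.065703 = CAD 137,976.30
CAD 137,976.30 × 1.2658 = AUD 174,650.40
AUD 174,650.40 ÷ 0.31316 = BRL 557,703.41
BRL 557,703.41 × 1.4551 = CNY 811,514.23
CNY 811,514.23 ÷ 0.90374 = HKD 897,950.99

HKD 897,950.99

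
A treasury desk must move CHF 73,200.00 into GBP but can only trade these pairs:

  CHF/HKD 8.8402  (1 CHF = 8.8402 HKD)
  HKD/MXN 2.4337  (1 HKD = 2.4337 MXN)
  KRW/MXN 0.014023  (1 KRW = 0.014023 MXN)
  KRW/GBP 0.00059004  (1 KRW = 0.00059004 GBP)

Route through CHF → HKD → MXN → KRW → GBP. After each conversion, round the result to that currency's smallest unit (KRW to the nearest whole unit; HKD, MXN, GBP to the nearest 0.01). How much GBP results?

CHF 73,200.00 × 8.8402 = HKD 647,102.64
HKD 647,102.64 × 2.4337 = MXN 1,574,853.69
MXN 1,574,853.69 ÷ 0.014023 = KRW 112,305,048
KRW 112,305,048 × 0.00059004 = GBP 66,264.47

GBP 66,264.47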